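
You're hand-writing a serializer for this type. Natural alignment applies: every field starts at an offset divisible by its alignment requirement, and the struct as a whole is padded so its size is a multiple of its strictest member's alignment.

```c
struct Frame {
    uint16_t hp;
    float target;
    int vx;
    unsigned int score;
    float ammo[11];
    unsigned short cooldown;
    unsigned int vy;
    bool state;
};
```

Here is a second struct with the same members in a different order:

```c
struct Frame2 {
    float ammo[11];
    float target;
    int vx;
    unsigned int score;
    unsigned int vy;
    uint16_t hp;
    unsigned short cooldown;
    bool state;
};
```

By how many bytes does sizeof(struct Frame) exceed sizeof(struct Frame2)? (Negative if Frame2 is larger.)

hp at 0 (size 2, align 2) → ends 2
pad 2 to align 4 for target
target at 4 (size 4, align 4) → ends 8
vx at 8 (size 4, align 4) → ends 12
score at 12 (size 4, align 4) → ends 16
ammo at 16 (size 44, align 4) → ends 60
cooldown at 60 (size 2, align 2) → ends 62
pad 2 to align 4 for vy
vy at 64 (size 4, align 4) → ends 68
state at 68 (size 1, align 1) → ends 69
tail pad 3 to reach multiple of 4
total 72 bytes, alignment 4
— Frame2 —
ammo at 0 (size 44, align 4) → ends 44
target at 44 (size 4, align 4) → ends 48
vx at 48 (size 4, align 4) → ends 52
score at 52 (size 4, align 4) → ends 56
vy at 56 (size 4, align 4) → ends 60
hp at 60 (size 2, align 2) → ends 62
cooldown at 62 (size 2, align 2) → ends 64
state at 64 (size 1, align 1) → ends 65
tail pad 3 to reach multiple of 4
total 68 bytes, alignment 4
72 − 68 = 4

4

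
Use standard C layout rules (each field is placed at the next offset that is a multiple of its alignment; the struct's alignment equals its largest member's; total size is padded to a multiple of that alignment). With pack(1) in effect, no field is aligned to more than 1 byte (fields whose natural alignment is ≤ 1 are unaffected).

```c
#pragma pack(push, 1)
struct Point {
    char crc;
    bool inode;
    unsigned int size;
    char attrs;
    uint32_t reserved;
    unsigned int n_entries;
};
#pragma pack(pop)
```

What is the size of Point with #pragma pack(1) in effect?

15

crc at 0 (size 1, align 1) → ends 1
inode at 1 (size 1, align 1) → ends 2
size at 2 (size 4, align 1) → ends 6
attrs at 6 (size 1, align 1) → ends 7
reserved at 7 (size 4, align 1) → ends 11
n_entries at 11 (size 4, align 1) → ends 15
total 15 bytes, alignment 1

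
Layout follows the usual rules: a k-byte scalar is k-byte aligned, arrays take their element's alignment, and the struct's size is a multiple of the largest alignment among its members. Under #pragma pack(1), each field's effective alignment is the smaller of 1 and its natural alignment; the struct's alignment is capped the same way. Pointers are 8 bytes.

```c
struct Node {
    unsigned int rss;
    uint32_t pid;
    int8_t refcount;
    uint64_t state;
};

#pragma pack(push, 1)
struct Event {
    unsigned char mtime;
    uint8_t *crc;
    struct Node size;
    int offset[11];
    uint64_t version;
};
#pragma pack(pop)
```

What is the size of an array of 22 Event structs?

Node: 0..4  rss  (4B, 4-aligned); 4..8  pid  (4B, 4-aligned); 8..9  refcount  (1B, 1-aligned); 9..16  -- padding (7B); 16..24  state  (8B, 8-aligned); sizeof = 24, alignof = 8
0..1  mtime  (1B, 1-aligned)
1..9  crc  (8B, 1-aligned)
9..33  size  (24B, 1-aligned)
33..77  offset  (44B, 1-aligned)
77..85  version  (8B, 1-aligned)
sizeof = 85, alignof = 1
array of 22: 22 × 85 = 1870

1870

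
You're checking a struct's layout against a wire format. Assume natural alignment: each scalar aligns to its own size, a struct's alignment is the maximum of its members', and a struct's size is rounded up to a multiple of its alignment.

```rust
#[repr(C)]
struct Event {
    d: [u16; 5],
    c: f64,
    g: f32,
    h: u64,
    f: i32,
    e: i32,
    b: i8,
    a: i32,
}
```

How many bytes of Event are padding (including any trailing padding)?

13

0..10  d  (10B, 2-aligned)
10..16  -- padding (6B)
16..24  c  (8B, 8-aligned)
24..28  g  (4B, 4-aligned)
28..32  -- padding (4B)
32..40  h  (8B, 8-aligned)
40..44  f  (4B, 4-aligned)
44..48  e  (4B, 4-aligned)
48..49  b  (1B, 1-aligned)
49..52  -- padding (3B)
52..56  a  (4B, 4-aligned)
sizeof = 56, alignof = 8
data bytes 43, size 56 → padding 13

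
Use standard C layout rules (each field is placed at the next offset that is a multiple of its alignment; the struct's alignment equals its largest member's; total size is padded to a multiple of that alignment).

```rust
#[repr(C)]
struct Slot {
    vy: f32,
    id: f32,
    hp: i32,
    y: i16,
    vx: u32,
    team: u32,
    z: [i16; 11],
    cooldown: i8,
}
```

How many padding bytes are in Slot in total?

@0: vy [4B, align 4] → 4
@4: id [4B, align 4] → 8
@8: hp [4B, align 4] → 12
@12: y [2B, align 2] → 14
+2 pad (align 4)
@16: vx [4B, align 4] → 20
@20: team [4B, align 4] → 24
@24: z [22B, align 2] → 46
@46: cooldown [1B, align 1] → 47
+1 tail pad (align 4)
size 48, align 4
data bytes 45, size 48 → padding 3

3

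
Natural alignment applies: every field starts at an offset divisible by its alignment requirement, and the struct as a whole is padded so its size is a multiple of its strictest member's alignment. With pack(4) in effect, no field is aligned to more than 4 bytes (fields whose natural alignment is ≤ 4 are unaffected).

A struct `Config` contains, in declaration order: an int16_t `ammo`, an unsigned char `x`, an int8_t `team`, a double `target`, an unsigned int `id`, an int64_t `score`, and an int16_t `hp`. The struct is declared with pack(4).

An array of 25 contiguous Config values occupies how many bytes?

700

0..2  ammo  (2B, 2-aligned)
2..3  x  (1B, 1-aligned)
3..4  team  (1B, 1-aligned)
4..12  target  (8B, 4-aligned)
12..16  id  (4B, 4-aligned)
16..24  score  (8B, 4-aligned)
24..26  hp  (2B, 2-aligned)
26..28  -- tail padding (2B)
sizeof = 28, alignof = 4
array of 25: 25 × 28 = 700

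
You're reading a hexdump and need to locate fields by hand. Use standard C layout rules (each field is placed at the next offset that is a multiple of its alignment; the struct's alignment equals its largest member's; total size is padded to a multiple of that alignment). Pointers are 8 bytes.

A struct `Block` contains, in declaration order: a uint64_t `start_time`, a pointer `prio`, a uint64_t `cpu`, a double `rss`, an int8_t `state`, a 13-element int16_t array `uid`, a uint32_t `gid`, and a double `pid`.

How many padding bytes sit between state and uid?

1

start_time at 0 (size 8, align 8) → ends 8
prio at 8 (size 8, align 8) → ends 16
cpu at 16 (size 8, align 8) → ends 24
rss at 24 (size 8, align 8) → ends 32
state at 32 (size 1, align 1) → ends 33
pad 1 to align 2 for uid
uid at 34 (size 26, align 2) → ends 60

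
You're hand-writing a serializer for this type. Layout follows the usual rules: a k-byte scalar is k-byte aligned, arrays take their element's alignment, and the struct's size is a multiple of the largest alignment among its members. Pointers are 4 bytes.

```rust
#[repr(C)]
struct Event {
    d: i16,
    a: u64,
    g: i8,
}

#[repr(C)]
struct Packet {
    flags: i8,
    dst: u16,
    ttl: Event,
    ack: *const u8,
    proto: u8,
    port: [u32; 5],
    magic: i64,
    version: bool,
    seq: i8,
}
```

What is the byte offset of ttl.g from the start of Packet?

24

Event: @0: d [2B, align 2] → 2; +6 pad (align 8); @8: a [8B, align 8] → 16; @16: g [1B, align 1] → 17; +7 tail pad (align 8); size 24, align 8
@0: flags [1B, align 1] → 1
+1 pad (align 2)
@2: dst [2B, align 2] → 4
+4 pad (align 8)
@8: ttl [24B, align 8] → 32
within Event: g at 16
8 + 16 = 24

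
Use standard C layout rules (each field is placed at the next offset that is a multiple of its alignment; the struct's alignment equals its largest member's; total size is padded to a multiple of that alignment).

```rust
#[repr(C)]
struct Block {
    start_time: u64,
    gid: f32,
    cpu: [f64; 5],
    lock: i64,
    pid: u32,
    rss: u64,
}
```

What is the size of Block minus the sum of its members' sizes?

start_time at 0 (size 8, align 8) → ends 8
gid at 8 (size 4, align 4) → ends 12
pad 4 to align 8 for cpu
cpu at 16 (size 40, align 8) → ends 56
lock at 56 (size 8, align 8) → ends 64
pid at 64 (size 4, align 4) → ends 68
pad 4 to align 8 for rss
rss at 72 (size 8, align 8) → ends 80
total 80 bytes, alignment 8
data bytes 72, size 80 → padding 8

8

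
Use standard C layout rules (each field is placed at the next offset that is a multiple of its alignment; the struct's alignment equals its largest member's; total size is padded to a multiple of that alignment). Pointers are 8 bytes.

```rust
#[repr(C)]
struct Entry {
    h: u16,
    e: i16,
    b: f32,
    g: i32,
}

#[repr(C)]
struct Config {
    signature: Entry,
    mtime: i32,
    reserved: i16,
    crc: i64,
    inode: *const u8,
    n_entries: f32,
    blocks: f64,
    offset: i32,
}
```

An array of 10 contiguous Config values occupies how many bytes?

640

Entry: h at 0 (size 2, align 2) → ends 2; e at 2 (size 2, align 2) → ends 4; b at 4 (size 4, align 4) → ends 8; g at 8 (size 4, align 4) → ends 12; total 12 bytes, alignment 4
signature at 0 (size 12, align 4) → ends 12
mtime at 12 (size 4, align 4) → ends 16
reserved at 16 (size 2, align 2) → ends 18
pad 6 to align 8 for crc
crc at 24 (size 8, align 8) → ends 32
inode at 32 (size 8, align 8) → ends 40
n_entries at 40 (size 4, align 4) → ends 44
pad 4 to align 8 for blocks
blocks at 48 (size 8, align 8) → ends 56
offset at 56 (size 4, align 4) → ends 60
tail pad 4 to reach multiple of 8
total 64 bytes, alignment 8
array of 10: 10 × 64 = 640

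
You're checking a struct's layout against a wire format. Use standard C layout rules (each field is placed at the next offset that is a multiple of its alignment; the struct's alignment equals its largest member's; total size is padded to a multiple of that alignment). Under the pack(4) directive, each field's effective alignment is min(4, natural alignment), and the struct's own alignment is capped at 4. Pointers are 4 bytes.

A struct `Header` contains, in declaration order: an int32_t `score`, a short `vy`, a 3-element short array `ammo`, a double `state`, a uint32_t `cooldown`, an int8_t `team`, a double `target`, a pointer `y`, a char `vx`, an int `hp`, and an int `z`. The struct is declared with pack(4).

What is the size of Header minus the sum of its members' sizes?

6

score at 0 (size 4, align 4) → ends 4
vy at 4 (size 2, align 2) → ends 6
ammo at 6 (size 6, align 2) → ends 12
state at 12 (size 8, align 4) → ends 20
cooldown at 20 (size 4, align 4) → ends 24
team at 24 (size 1, align 1) → ends 25
pad 3 to align 4 for target
target at 28 (size 8, align 4) → ends 36
y at 36 (size 4, align 4) → ends 40
vx at 40 (size 1, align 1) → ends 41
pad 3 to align 4 for hp
hp at 44 (size 4, align 4) → ends 48
z at 48 (size 4, align 4) → ends 52
total 52 bytes, alignment 4
data bytes 46, size 52 → padding 6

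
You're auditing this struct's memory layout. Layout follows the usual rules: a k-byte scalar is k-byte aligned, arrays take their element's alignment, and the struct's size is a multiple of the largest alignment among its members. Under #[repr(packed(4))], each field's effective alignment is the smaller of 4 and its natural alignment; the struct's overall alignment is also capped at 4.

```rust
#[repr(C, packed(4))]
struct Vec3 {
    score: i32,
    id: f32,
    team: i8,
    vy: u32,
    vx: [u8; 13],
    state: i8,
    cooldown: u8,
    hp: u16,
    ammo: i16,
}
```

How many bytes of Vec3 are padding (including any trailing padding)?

4

@0: score [4B, align 4] → 4
@4: id [4B, align 4] → 8
@8: team [1B, align 1] → 9
+3 pad (align 4)
@12: vy [4B, align 4] → 16
@16: vx [13B, align 1] → 29
@29: state [1B, align 1] → 30
@30: cooldown [1B, align 1] → 31
+1 pad (align 2)
@32: hp [2B, align 2] → 34
@34: ammo [2B, align 2] → 36
size 36, align 4
data bytes 32, size 36 → padding 4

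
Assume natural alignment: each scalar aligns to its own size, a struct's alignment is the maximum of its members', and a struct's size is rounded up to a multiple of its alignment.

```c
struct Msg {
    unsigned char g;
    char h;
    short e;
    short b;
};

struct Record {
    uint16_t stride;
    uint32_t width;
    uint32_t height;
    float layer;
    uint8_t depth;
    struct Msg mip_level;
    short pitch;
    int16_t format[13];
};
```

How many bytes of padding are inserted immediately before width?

2

Msg: g at 0 (size 1, align 1) → ends 1; h at 1 (size 1, align 1) → ends 2; e at 2 (size 2, align 2) → ends 4; b at 4 (size 2, align 2) → ends 6; total 6 bytes, alignment 2
stride at 0 (size 2, align 2) → ends 2
pad 2 to align 4 for width
width at 4 (size 4, align 4) → ends 8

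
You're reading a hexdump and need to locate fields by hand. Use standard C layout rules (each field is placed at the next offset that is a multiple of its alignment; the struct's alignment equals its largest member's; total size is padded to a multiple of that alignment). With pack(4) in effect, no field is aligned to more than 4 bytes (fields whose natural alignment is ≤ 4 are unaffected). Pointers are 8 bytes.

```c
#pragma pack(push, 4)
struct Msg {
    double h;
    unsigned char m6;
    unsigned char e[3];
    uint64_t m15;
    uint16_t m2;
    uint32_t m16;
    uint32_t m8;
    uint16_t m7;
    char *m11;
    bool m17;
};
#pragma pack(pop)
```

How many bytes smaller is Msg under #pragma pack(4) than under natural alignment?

natural layout:
  h at 0 (size 8, align 8) → ends 8
  m6 at 8 (size 1, align 1) → ends 9
  e at 9 (size 3, align 1) → ends 12
  pad 4 to align 8 for m15
  m15 at 16 (size 8, align 8) → ends 24
  m2 at 24 (size 2, align 2) → ends 26
  pad 2 to align 4 for m16
  m16 at 28 (size 4, align 4) → ends 32
  m8 at 32 (size 4, align 4) → ends 36
  m7 at 36 (size 2, align 2) → ends 38
  pad 2 to align 8 for m11
  m11 at 40 (size 8, align 8) → ends 48
  m17 at 48 (size 1, align 1) → ends 49
  tail pad 7 to reach multiple of 8
  total 56 bytes, alignment 8
packed(4) layout:
  h at 0 (size 8, align 4) → ends 8
  m6 at 8 (size 1, align 1) → ends 9
  e at 9 (size 3, align 1) → ends 12
  m15 at 12 (size 8, align 4) → ends 20
  m2 at 20 (size 2, align 2) → ends 22
  pad 2 to align 4 for m16
  m16 at 24 (size 4, align 4) → ends 28
  m8 at 28 (size 4, align 4) → ends 32
  m7 at 32 (size 2, align 2) → ends 34
  pad 2 to align 4 for m11
  m11 at 36 (size 8, align 4) → ends 44
  m17 at 44 (size 1, align 1) → ends 45
  tail pad 3 to reach multiple of 4
  total 48 bytes, alignment 4
56 − 48 = 8

8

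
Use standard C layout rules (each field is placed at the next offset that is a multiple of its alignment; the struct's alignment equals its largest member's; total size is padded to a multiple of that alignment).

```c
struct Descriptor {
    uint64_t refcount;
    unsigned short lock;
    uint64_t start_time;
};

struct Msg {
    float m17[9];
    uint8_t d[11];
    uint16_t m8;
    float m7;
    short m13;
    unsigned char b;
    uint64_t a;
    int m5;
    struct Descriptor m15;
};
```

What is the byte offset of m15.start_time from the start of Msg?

Descriptor: refcount at 0 (size 8, align 8) → ends 8; lock at 8 (size 2, align 2) → ends 10; pad 6 to align 8 for start_time; start_time at 16 (size 8, align 8) → ends 24; total 24 bytes, alignment 8
m17 at 0 (size 36, align 4) → ends 36
d at 36 (size 11, align 1) → ends 47
pad 1 to align 2 for m8
m8 at 48 (size 2, align 2) → ends 50
pad 2 to align 4 for m7
m7 at 52 (size 4, align 4) → ends 56
m13 at 56 (size 2, align 2) → ends 58
b at 58 (size 1, align 1) → ends 59
pad 5 to align 8 for a
a at 64 (size 8, align 8) → ends 72
m5 at 72 (size 4, align 4) → ends 76
pad 4 to align 8 for m15
m15 at 80 (size 24, align 8) → ends 104
within Descriptor: start_time at 16
80 + 16 = 96

96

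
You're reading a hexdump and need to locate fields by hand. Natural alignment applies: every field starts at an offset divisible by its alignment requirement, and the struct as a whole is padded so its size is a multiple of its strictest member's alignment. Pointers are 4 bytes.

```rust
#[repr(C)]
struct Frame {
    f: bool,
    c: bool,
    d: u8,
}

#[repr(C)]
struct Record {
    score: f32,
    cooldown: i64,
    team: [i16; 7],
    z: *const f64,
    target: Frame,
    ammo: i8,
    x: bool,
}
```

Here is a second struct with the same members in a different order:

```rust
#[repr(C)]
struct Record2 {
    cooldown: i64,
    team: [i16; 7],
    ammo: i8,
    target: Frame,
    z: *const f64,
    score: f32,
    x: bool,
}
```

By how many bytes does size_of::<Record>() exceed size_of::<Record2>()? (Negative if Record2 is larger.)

8

Frame: @0: f [1B, align 1] → 1; @1: c [1B, align 1] → 2; @2: d [1B, align 1] → 3; size 3, align 1
@0: score [4B, align 4] → 4
+4 pad (align 8)
@8: cooldown [8B, align 8] → 16
@16: team [14B, align 2] → 30
+2 pad (align 4)
@32: z [4B, align 4] → 36
@36: target [3B, align 1] → 39
@39: ammo [1B, align 1] → 40
@40: x [1B, align 1] → 41
+7 tail pad (align 8)
size 48, align 8
— Record2 —
@0: cooldown [8B, align 8] → 8
@8: team [14B, align 2] → 22
@22: ammo [1B, align 1] → 23
@23: target [3B, align 1] → 26
+2 pad (align 4)
@28: z [4B, align 4] → 32
@32: score [4B, align 4] → 36
@36: x [1B, align 1] → 37
+3 tail pad (align 8)
size 40, align 8
48 − 40 = 8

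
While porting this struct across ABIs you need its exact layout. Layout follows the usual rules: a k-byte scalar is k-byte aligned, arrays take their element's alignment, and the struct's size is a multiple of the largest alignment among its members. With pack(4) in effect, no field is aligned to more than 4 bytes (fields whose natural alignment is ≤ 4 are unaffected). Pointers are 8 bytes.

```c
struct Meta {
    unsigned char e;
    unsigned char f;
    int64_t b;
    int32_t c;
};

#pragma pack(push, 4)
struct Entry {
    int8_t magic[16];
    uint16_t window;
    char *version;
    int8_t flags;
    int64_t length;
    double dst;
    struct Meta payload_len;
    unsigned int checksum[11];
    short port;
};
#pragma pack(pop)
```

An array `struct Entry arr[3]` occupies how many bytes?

360

Meta: @0: e [1B, align 1] → 1; @1: f [1B, align 1] → 2; +6 pad (align 8); @8: b [8B, align 8] → 16; @16: c [4B, align 4] → 20; +4 tail pad (align 8); size 24, align 8
@0: magic [16B, align 1] → 16
@16: window [2B, align 2] → 18
+2 pad (align 4)
@20: version [8B, align 4] → 28
@28: flags [1B, align 1] → 29
+3 pad (align 4)
@32: length [8B, align 4] → 40
@40: dst [8B, align 4] → 48
@48: payload_len [24B, align 4] → 72
@72: checksum [44B, align 4] → 116
@116: port [2B, align 2] → 118
+2 tail pad (align 4)
size 120, align 4
array of 3: 3 × 120 = 360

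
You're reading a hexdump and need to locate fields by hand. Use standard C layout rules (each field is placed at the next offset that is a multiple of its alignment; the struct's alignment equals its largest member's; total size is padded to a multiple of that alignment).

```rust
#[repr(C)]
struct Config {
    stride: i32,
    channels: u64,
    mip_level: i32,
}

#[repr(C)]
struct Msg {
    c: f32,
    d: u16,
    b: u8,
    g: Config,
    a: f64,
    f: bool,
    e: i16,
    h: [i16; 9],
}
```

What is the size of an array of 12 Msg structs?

768

Config: 0..4  stride  (4B, 4-aligned); 4..8  -- padding (4B); 8..16  channels  (8B, 8-aligned); 16..20  mip_level  (4B, 4-aligned); 20..24  -- tail padding (4B); sizeof = 24, alignof = 8
0..4  c  (4B, 4-aligned)
4..6  d  (2B, 2-aligned)
6..7  b  (1B, 1-aligned)
7..8  -- padding (1B)
8..32  g  (24B, 8-aligned)
32..40  a  (8B, 8-aligned)
40..41  f  (1B, 1-aligned)
41..42  -- padding (1B)
42..44  e  (2B, 2-aligned)
44..62  h  (18B, 2-aligned)
62..64  -- tail padding (2B)
sizeof = 64, alignof = 8
array of 12: 12 × 64 = 768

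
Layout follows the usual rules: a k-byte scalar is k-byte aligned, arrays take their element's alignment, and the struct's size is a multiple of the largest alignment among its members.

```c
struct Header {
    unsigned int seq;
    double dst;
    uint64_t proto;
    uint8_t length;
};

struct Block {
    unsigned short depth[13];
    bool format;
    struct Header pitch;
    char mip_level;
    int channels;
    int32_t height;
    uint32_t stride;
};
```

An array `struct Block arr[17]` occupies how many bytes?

Header: 0..4  seq  (4B, 4-aligned); 4..8  -- padding (4B); 8..16  dst  (8B, 8-aligned); 16..24  proto  (8B, 8-aligned); 24..25  length  (1B, 1-aligned); 25..32  -- tail padding (7B); sizeof = 32, alignof = 8
0..26  depth  (26B, 2-aligned)
26..27  format  (1B, 1-aligned)
27..32  -- padding (5B)
32..64  pitch  (32B, 8-aligned)
64..65  mip_level  (1B, 1-aligned)
65..68  -- padding (3B)
68..72  channels  (4B, 4-aligned)
72..76  height  (4B, 4-aligned)
76..80  stride  (4B, 4-aligned)
sizeof = 80, alignof = 8
array of 17: 17 × 80 = 1360

1360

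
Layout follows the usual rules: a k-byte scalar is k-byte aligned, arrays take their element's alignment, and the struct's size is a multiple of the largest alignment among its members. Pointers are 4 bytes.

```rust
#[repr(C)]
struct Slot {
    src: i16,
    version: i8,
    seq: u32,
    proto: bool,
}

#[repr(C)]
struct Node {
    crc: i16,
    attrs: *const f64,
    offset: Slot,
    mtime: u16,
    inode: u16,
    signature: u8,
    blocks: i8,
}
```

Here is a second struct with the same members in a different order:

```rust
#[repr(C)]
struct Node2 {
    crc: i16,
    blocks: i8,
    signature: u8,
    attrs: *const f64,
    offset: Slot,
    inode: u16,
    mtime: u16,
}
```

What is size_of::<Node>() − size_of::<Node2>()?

4

Slot: @0: src [2B, align 2] → 2; @2: version [1B, align 1] → 3; +1 pad (align 4); @4: seq [4B, align 4] → 8; @8: proto [1B, align 1] → 9; +3 tail pad (align 4); size 12, align 4
@0: crc [2B, align 2] → 2
+2 pad (align 4)
@4: attrs [4B, align 4] → 8
@8: offset [12B, align 4] → 20
@20: mtime [2B, align 2] → 22
@22: inode [2B, align 2] → 24
@24: signature [1B, align 1] → 25
@25: blocks [1B, align 1] → 26
+2 tail pad (align 4)
size 28, align 4
— Node2 —
@0: crc [2B, align 2] → 2
@2: blocks [1B, align 1] → 3
@3: signature [1B, align 1] → 4
@4: attrs [4B, align 4] → 8
@8: offset [12B, align 4] → 20
@20: inode [2B, align 2] → 22
@22: mtime [2B, align 2] → 24
size 24, align 4
28 − 24 = 4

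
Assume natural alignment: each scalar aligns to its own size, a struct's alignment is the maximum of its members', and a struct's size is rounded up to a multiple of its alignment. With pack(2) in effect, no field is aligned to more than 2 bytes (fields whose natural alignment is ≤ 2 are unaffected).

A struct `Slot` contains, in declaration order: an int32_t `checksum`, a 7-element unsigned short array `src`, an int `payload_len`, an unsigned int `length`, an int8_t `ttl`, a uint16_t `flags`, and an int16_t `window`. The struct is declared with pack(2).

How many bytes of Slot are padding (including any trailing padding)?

@0: checksum [4B, align 2] → 4
@4: src [14B, align 2] → 18
@18: payload_len [4B, align 2] → 22
@22: length [4B, align 2] → 26
@26: ttl [1B, align 1] → 27
+1 pad (align 2)
@28: flags [2B, align 2] → 30
@30: window [2B, align 2] → 32
size 32, align 2
data bytes 31, size 32 → padding 1

1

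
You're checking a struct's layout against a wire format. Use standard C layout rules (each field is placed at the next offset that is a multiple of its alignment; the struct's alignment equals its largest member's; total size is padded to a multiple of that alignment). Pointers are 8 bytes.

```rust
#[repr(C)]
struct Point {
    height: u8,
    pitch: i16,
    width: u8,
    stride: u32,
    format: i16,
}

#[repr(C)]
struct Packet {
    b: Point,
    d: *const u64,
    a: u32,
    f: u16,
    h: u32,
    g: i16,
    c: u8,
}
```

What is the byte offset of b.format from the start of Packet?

12

Point: 0..1  height  (1B, 1-aligned); 1..2  -- padding (1B); 2..4  pitch  (2B, 2-aligned); 4..5  width  (1B, 1-aligned); 5..8  -- padding (3B); 8..12  stride  (4B, 4-aligned); 12..14  format  (2B, 2-aligned); 14..16  -- tail padding (2B); sizeof = 16, alignof = 4
0..16  b  (16B, 4-aligned)
within Point: format at 12
0 + 12 = 12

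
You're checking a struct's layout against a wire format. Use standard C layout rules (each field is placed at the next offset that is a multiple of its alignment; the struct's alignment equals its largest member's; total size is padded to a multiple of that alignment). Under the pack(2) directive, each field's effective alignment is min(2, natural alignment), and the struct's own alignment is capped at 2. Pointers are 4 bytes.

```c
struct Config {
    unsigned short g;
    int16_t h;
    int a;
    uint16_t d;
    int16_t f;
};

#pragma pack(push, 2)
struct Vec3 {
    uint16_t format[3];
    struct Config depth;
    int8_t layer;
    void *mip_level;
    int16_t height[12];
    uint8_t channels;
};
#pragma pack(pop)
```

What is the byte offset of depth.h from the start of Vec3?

Config: g at 0 (size 2, align 2) → ends 2; h at 2 (size 2, align 2) → ends 4; a at 4 (size 4, align 4) → ends 8; d at 8 (size 2, align 2) → ends 10; f at 10 (size 2, align 2) → ends 12; total 12 bytes, alignment 4
format at 0 (size 6, align 2) → ends 6
depth at 6 (size 12, align 2) → ends 18
within Config: h at 2
6 + 2 = 8

8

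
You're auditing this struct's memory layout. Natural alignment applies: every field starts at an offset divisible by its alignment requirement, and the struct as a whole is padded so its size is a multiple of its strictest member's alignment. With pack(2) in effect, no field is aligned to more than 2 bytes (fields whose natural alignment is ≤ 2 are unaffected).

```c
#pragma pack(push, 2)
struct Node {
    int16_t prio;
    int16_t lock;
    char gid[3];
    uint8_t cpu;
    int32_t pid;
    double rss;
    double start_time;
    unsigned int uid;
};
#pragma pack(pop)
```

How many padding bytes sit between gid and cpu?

0

prio at 0 (size 2, align 2) → ends 2
lock at 2 (size 2, align 2) → ends 4
gid at 4 (size 3, align 1) → ends 7
cpu at 7 (size 1, align 1) → ends 8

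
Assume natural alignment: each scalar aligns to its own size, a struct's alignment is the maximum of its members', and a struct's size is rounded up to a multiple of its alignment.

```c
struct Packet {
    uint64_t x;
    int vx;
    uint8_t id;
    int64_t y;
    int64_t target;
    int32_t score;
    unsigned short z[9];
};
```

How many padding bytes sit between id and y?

3

@0: x [8B, align 8] → 8
@8: vx [4B, align 4] → 12
@12: id [1B, align 1] → 13
+3 pad (align 8)
@16: y [8B, align 8] → 24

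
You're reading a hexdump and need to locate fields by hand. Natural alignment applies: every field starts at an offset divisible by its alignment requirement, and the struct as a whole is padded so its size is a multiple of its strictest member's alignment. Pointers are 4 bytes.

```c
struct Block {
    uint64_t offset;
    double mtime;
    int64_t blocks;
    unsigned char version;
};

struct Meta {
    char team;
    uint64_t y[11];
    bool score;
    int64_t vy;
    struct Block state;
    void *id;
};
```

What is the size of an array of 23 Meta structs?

Block: offset at 0 (size 8, align 8) → ends 8; mtime at 8 (size 8, align 8) → ends 16; blocks at 16 (size 8, align 8) → ends 24; version at 24 (size 1, align 1) → ends 25; tail pad 7 to reach multiple of 8; total 32 bytes, alignment 8
team at 0 (size 1, align 1) → ends 1
pad 7 to align 8 for y
y at 8 (size 88, align 8) → ends 96
score at 96 (size 1, align 1) → ends 97
pad 7 to align 8 for vy
vy at 104 (size 8, align 8) → ends 112
state at 112 (size 32, align 8) → ends 144
id at 144 (size 4, align 4) → ends 148
tail pad 4 to reach multiple of 8
total 152 bytes, alignment 8
array of 23: 23 × 152 = 3496

3496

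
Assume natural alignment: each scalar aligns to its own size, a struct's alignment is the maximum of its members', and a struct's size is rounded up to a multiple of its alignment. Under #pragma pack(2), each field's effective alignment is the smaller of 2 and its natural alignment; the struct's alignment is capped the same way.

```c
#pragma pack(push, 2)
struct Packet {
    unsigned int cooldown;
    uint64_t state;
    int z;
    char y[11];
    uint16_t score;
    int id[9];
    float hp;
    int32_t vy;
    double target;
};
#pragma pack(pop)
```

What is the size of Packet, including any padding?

82

cooldown at 0 (size 4, align 2) → ends 4
state at 4 (size 8, align 2) → ends 12
z at 12 (size 4, align 2) → ends 16
y at 16 (size 11, align 1) → ends 27
pad 1 to align 2 for score
score at 28 (size 2, align 2) → ends 30
id at 30 (size 36, align 2) → ends 66
hp at 66 (size 4, align 2) → ends 70
vy at 70 (size 4, align 2) → ends 74
target at 74 (size 8, align 2) → ends 82
total 82 bytes, alignment 2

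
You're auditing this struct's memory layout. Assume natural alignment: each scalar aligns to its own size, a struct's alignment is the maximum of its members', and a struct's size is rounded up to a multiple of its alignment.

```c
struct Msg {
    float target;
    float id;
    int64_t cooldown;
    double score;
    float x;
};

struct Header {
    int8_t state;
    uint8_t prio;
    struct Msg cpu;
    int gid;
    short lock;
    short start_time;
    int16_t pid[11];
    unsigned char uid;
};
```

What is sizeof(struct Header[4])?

288

Msg: 0..4  target  (4B, 4-aligned); 4..8  id  (4B, 4-aligned); 8..16  cooldown  (8B, 8-aligned); 16..24  score  (8B, 8-aligned); 24..28  x  (4B, 4-aligned); 28..32  -- tail padding (4B); sizeof = 32, alignof = 8
0..1  state  (1B, 1-aligned)
1..2  prio  (1B, 1-aligned)
2..8  -- padding (6B)
8..40  cpu  (32B, 8-aligned)
40..44  gid  (4B, 4-aligned)
44..46  lock  (2B, 2-aligned)
46..48  start_time  (2B, 2-aligned)
48..70  pid  (22B, 2-aligned)
70..71  uid  (1B, 1-aligned)
71..72  -- tail padding (1B)
sizeof = 72, alignof = 8
array of 4: 4 × 72 = 288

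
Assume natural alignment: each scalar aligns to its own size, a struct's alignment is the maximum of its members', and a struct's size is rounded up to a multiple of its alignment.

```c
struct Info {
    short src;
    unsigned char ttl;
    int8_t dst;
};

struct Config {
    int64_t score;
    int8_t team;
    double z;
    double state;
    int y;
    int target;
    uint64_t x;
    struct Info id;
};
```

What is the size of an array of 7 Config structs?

392

Info: src at 0 (size 2, align 2) → ends 2; ttl at 2 (size 1, align 1) → ends 3; dst at 3 (size 1, align 1) → ends 4; total 4 bytes, alignment 2
score at 0 (size 8, align 8) → ends 8
team at 8 (size 1, align 1) → ends 9
pad 7 to align 8 for z
z at 16 (size 8, align 8) → ends 24
state at 24 (size 8, align 8) → ends 32
y at 32 (size 4, align 4) → ends 36
target at 36 (size 4, align 4) → ends 40
x at 40 (size 8, align 8) → ends 48
id at 48 (size 4, align 2) → ends 52
tail pad 4 to reach multiple of 8
total 56 bytes, alignment 8
array of 7: 7 × 56 = 392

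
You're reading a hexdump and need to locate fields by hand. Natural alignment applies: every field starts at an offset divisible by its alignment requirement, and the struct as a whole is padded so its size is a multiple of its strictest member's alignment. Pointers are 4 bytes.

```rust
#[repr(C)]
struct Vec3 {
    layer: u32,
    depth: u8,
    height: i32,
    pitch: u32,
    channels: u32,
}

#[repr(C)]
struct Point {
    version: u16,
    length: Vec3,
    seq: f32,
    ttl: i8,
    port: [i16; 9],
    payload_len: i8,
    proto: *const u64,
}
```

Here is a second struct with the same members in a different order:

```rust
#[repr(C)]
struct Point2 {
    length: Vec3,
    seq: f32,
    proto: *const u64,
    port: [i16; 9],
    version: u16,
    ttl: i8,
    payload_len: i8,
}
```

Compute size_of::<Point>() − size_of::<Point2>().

Vec3: layer at 0 (size 4, align 4) → ends 4; depth at 4 (size 1, align 1) → ends 5; pad 3 to align 4 for height; height at 8 (size 4, align 4) → ends 12; pitch at 12 (size 4, align 4) → ends 16; channels at 16 (size 4, align 4) → ends 20; total 20 bytes, alignment 4
version at 0 (size 2, align 2) → ends 2
pad 2 to align 4 for length
length at 4 (size 20, align 4) → ends 24
seq at 24 (size 4, align 4) → ends 28
ttl at 28 (size 1, align 1) → ends 29
pad 1 to align 2 for port
port at 30 (size 18, align 2) → ends 48
payload_len at 48 (size 1, align 1) → ends 49
pad 3 to align 4 for proto
proto at 52 (size 4, align 4) → ends 56
total 56 bytes, alignment 4
— Point2 —
length at 0 (size 20, align 4) → ends 20
seq at 20 (size 4, align 4) → ends 24
proto at 24 (size 4, align 4) → ends 28
port at 28 (size 18, align 2) → ends 46
version at 46 (size 2, align 2) → ends 48
ttl at 48 (size 1, align 1) → ends 49
payload_len at 49 (size 1, align 1) → ends 50
tail pad 2 to reach multiple of 4
total 52 bytes, alignment 4
56 − 52 = 4

4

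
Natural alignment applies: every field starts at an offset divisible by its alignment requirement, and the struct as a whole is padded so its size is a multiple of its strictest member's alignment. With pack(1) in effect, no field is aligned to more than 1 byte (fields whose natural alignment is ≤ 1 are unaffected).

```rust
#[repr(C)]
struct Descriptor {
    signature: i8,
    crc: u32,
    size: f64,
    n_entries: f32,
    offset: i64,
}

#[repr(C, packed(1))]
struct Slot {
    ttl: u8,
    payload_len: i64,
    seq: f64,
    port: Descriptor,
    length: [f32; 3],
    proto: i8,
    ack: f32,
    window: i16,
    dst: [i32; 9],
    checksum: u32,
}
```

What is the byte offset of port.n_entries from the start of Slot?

33

Descriptor: 0..1  signature  (1B, 1-aligned); 1..4  -- padding (3B); 4..8  crc  (4B, 4-aligned); 8..16  size  (8B, 8-aligned); 16..20  n_entries  (4B, 4-aligned); 20..24  -- padding (4B); 24..32  offset  (8B, 8-aligned); sizeof = 32, alignof = 8
0..1  ttl  (1B, 1-aligned)
1..9  payload_len  (8B, 1-aligned)
9..17  seq  (8B, 1-aligned)
17..49  port  (32B, 1-aligned)
within Descriptor: n_entries at 16
17 + 16 = 33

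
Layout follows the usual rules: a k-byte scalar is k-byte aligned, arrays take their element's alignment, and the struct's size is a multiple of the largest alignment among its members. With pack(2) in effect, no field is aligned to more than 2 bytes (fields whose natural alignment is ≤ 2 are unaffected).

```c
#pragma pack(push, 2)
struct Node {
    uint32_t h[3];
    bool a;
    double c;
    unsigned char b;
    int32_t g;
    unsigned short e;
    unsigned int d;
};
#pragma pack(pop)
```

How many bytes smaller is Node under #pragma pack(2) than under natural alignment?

6

natural layout:
  @0: h [12B, align 4] → 12
  @12: a [1B, align 1] → 13
  +3 pad (align 8)
  @16: c [8B, align 8] → 24
  @24: b [1B, align 1] → 25
  +3 pad (align 4)
  @28: g [4B, align 4] → 32
  @32: e [2B, align 2] → 34
  +2 pad (align 4)
  @36: d [4B, align 4] → 40
  size 40, align 8
packed(2) layout:
  @0: h [12B, align 2] → 12
  @12: a [1B, align 1] → 13
  +1 pad (align 2)
  @14: c [8B, align 2] → 22
  @22: b [1B, align 1] → 23
  +1 pad (align 2)
  @24: g [4B, align 2] → 28
  @28: e [2B, align 2] → 30
  @30: d [4B, align 2] → 34
  size 34, align 2
40 − 34 = 6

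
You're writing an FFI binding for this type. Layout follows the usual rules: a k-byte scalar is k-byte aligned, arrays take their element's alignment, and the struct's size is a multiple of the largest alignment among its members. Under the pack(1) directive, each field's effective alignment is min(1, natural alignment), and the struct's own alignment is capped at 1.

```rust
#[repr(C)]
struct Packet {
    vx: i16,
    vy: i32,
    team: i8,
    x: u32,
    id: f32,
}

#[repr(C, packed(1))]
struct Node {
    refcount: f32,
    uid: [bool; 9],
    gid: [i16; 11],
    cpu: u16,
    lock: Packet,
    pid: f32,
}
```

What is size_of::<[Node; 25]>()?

Packet: 0..2  vx  (2B, 2-aligned); 2..4  -- padding (2B); 4..8  vy  (4B, 4-aligned); 8..9  team  (1B, 1-aligned); 9..12  -- padding (3B); 12..16  x  (4B, 4-aligned); 16..20  id  (4B, 4-aligned); sizeof = 20, alignof = 4
0..4  refcount  (4B, 1-aligned)
4..13  uid  (9B, 1-aligned)
13..35  gid  (22B, 1-aligned)
35..37  cpu  (2B, 1-aligned)
37..57  lock  (20B, 1-aligned)
57..61  pid  (4B, 1-aligned)
sizeof = 61, alignof = 1
array of 25: 25 × 61 = 1525

1525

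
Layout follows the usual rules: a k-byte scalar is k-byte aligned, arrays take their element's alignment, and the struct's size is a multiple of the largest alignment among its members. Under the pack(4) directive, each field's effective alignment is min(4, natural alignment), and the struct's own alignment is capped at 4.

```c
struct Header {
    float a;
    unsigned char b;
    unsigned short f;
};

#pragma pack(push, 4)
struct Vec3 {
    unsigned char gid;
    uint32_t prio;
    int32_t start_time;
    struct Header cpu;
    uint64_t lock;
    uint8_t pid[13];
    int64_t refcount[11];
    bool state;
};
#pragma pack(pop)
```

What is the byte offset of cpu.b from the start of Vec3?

Header: 0..4  a  (4B, 4-aligned); 4..5  b  (1B, 1-aligned); 5..6  -- padding (1B); 6..8  f  (2B, 2-aligned); sizeof = 8, alignof = 4
0..1  gid  (1B, 1-aligned)
1..4  -- padding (3B)
4..8  prio  (4B, 4-aligned)
8..12  start_time  (4B, 4-aligned)
12..20  cpu  (8B, 4-aligned)
within Header: b at 4
12 + 4 = 16

16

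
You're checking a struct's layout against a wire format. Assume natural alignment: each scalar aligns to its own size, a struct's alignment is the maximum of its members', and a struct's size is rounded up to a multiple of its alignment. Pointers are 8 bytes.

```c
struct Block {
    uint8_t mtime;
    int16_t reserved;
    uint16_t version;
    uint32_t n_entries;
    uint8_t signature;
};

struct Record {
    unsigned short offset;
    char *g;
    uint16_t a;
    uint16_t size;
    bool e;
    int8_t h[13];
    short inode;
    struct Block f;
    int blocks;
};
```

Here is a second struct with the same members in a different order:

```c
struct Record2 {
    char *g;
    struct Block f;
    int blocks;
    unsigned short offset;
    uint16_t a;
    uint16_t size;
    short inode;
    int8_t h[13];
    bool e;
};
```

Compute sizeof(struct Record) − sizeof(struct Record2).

0

Block: @0: mtime [1B, align 1] → 1; +1 pad (align 2); @2: reserved [2B, align 2] → 4; @4: version [2B, align 2] → 6; +2 pad (align 4); @8: n_entries [4B, align 4] → 12; @12: signature [1B, align 1] → 13; +3 tail pad (align 4); size 16, align 4
@0: offset [2B, align 2] → 2
+6 pad (align 8)
@8: g [8B, align 8] → 16
@16: a [2B, align 2] → 18
@18: size [2B, align 2] → 20
@20: e [1B, align 1] → 21
@21: h [13B, align 1] → 34
@34: inode [2B, align 2] → 36
@36: f [16B, align 4] → 52
@52: blocks [4B, align 4] → 56
size 56, align 8
— Record2 —
@0: g [8B, align 8] → 8
@8: f [16B, align 4] → 24
@24: blocks [4B, align 4] → 28
@28: offset [2B, align 2] → 30
@30: a [2B, align 2] → 32
@32: size [2B, align 2] → 34
@34: inode [2B, align 2] → 36
@36: h [13B, align 1] → 49
@49: e [1B, align 1] → 50
+6 tail pad (align 8)
size 56, align 8
56 − 56 = 0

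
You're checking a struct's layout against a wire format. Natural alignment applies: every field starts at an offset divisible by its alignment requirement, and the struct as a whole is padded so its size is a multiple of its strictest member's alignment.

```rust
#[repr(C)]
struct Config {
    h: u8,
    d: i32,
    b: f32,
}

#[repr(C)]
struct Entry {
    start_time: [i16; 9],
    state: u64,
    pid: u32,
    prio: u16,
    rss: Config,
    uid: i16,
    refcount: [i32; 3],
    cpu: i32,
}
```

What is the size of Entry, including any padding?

Config: h at 0 (size 1, align 1) → ends 1; pad 3 to align 4 for d; d at 4 (size 4, align 4) → ends 8; b at 8 (size 4, align 4) → ends 12; total 12 bytes, alignment 4
start_time at 0 (size 18, align 2) → ends 18
pad 6 to align 8 for state
state at 24 (size 8, align 8) → ends 32
pid at 32 (size 4, align 4) → ends 36
prio at 36 (size 2, align 2) → ends 38
pad 2 to align 4 for rss
rss at 40 (size 12, align 4) → ends 52
uid at 52 (size 2, align 2) → ends 54
pad 2 to align 4 for refcount
refcount at 56 (size 12, align 4) → ends 68
cpu at 68 (size 4, align 4) → ends 72
total 72 bytes, alignment 8

72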